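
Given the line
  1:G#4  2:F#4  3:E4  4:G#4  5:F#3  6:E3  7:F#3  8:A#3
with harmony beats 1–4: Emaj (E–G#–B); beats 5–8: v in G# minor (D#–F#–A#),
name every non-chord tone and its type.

F#4 (beat 2) — passing tone; E3 (beat 6) — neighbor tone.

The harmony at that moment is E major triad (E, G#, B); F#4 is not a chord tone.
It is approached by step down from G#4 and left by step down to E4.
Step in, step out in the same direction — a passing tone.
The harmony at that moment is D# minor triad (D#, F#, A#); E3 is not a chord tone.
It is approached by step down from F#3 and left by step up to F#3.
Step away and step back to the same note — a neighbor tone (lower neighbor).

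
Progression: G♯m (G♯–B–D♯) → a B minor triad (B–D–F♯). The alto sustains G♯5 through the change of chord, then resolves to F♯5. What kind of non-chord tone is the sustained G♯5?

G♯5 is a suspension.

The harmony at that moment is B minor triad (B, D, F♯); G♯5 is not a chord tone.
It is held over (the same pitch as the preceding G♯5) and left by step down to F♯5.
Held over from the previous chord and resolving down by step — a suspension.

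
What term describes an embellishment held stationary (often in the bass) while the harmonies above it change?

Pedal tone.

Approach: none. Departure: none — a single pitch is sustained while the chords change around it, passing through harmonies that do not contain it.
No melodic motion at all; the dissonance is created entirely by the moving harmonies against the stationary note — a pedal tone (pedal point).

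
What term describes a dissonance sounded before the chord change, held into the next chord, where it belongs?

Anticipation.

Approach: ahead of the chord change (typically by step), so it is dissonant against the current harmony. Departure: none — the same pitch is restated or held and is a chord tone of the new harmony.
Dissonant first, consonant once the harmony catches up: the note simply arrives early — an anticipation. (The reverse timing, consonant first and dissonant after the change, would be a suspension or retardation.)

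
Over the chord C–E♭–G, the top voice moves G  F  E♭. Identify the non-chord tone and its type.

The harmony at that moment is C minor triad (C, E♭, G); F is not a chord tone.
It is approached by step down from G and left by step down to E♭.
Step in, step out in the same direction — a passing tone.

F is a passing tone.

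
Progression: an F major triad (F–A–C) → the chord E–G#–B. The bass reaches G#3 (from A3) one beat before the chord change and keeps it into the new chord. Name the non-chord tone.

G#3 is an anticipation.

The harmony at that moment is F major triad (F, A, C); G#3 is not a chord tone.
It is approached by step down from A3 and then sustained as the same pitch into the next harmony.
Arriving early and becoming a chord tone when the harmony changes — an anticipation.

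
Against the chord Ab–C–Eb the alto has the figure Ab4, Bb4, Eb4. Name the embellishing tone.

Bb4 is an escape tone.

The harmony at that moment is Ab major triad (Ab, C, Eb); Bb4 is not a chord tone.
It is approached by step up from Ab4 and left by leap down to Eb4.
Step in, leap out — an escape tone.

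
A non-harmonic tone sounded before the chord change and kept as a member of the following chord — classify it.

Approach: ahead of the chord change (typically by step), so it is dissonant against the current harmony. Departure: none — the same pitch is restated or held and is a chord tone of the new harmony.
Dissonant first, consonant once the harmony catches up: the note simply arrives early — an anticipation. (The reverse timing, consonant first and dissonant after the change, would be a suspension or retardation.)

Anticipation.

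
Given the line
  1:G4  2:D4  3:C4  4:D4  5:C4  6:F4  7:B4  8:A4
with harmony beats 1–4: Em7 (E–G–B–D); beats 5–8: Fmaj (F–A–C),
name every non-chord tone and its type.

The harmony at that moment is E minor seventh chord (E, G, B, D); C4 is not a chord tone.
It is approached by step down from D4 and left by step up to D4.
Step away and step back to the same note — a neighbor tone (lower neighbor).
The harmony at that moment is F major triad (F, A, C); B4 is not a chord tone.
It is approached by leap up from F4 and left by step down to A4.
Leap in, step out — an appoggiatura.

C4 (beat 3) — neighbor tone; B4 (beat 7) — appoggiatura.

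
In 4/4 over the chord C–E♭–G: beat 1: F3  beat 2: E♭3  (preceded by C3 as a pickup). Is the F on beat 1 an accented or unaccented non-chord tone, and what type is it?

The harmony at that moment is C minor triad (C, E♭, G); F3 is not a chord tone.
It is approached by leap up from C3 and left by step down to E♭3.
Leap in, step out — an appoggiatura.
It falls on the downbeat, so it is accented.

Accented appoggiatura.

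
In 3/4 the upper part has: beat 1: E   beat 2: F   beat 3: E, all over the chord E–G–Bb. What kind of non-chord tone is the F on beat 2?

Upper neighbor tone.

The harmony at that moment is E diminished triad (E, G, Bb); F is not a chord tone.
It is approached by step up from E and left by step down to E.
Step away and step back to the same note — a neighbor tone (upper neighbor).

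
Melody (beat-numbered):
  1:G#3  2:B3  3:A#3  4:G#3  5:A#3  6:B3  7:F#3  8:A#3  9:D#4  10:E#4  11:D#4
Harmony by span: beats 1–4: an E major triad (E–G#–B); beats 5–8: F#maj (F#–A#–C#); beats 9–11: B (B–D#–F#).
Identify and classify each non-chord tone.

A#3 (beat 3) — passing tone; B3 (beat 6) — escape tone; E#4 (beat 10) — neighbor tone.

The harmony at that moment is E major triad (E, G#, B); A#3 is not a chord tone.
It is approached by step down from B3 and left by step down to G#3.
Step in, step out in the same direction — a passing tone.
The harmony at that moment is F# major triad (F#, A#, C#); B3 is not a chord tone.
It is approached by step up from A#3 and left by leap down to F#3.
Step in, leap out — an escape tone.
The harmony at that moment is B major triad (B, D#, F#); E#4 is not a chord tone.
It is approached by step up from D#4 and left by step down to D#4.
Step away and step back to the same note — a neighbor tone (upper neighbor).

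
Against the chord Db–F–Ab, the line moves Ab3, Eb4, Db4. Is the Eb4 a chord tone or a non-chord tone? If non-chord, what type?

Non-chord tone — an appoggiatura.

The harmony at that moment is Db major triad (Db, F, Ab); Eb4 is not a chord tone.
It is approached by leap up from Ab3 and left by step down to Db4.
Leap in, step out — an appoggiatura.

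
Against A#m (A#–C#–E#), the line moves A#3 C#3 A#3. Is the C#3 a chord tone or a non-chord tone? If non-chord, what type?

Chord tone (the third of A# minor triad).

A# minor triad contains A#, C#, E#; C# is the third, so it is a chord tone.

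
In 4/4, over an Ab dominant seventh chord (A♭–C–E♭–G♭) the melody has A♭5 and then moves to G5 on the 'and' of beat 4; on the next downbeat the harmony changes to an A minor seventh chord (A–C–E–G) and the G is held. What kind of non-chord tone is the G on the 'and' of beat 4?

The harmony at that moment is A♭ dominant seventh chord (A♭, C, E♭, G♭); G5 is not a chord tone.
It is approached by step down from A♭5 and then sustained as the same pitch into the next harmony.
Arriving early and becoming a chord tone when the harmony changes — an anticipation.

Anticipation.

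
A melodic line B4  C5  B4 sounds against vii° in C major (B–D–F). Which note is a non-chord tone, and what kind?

C5 is a neighbor tone.

The harmony at that moment is B diminished triad (B, D, F); C5 is not a chord tone.
It is approached by step up from B4 and left by step down to B4.
Step away and step back to the same note — a neighbor tone (upper neighbor).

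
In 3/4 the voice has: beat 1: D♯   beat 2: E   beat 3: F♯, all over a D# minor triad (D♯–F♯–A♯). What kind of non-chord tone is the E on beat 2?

The harmony at that moment is D♯ minor triad (D♯, F♯, A♯); E is not a chord tone.
It is approached by step up from D♯ and left by step up to F♯.
Step in, step out in the same direction — a passing tone.

Passing tone.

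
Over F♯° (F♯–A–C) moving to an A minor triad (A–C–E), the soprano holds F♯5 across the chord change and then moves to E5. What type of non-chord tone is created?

The harmony at that moment is A minor triad (A, C, E); F♯5 is not a chord tone.
It is held over (the same pitch as the preceding F♯5) and left by step down to E5.
Held over from the previous chord and resolving down by step — a suspension.

F♯5 is a suspension.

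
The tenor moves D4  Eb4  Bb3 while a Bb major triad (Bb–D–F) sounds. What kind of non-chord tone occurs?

The harmony at that moment is Bb major triad (Bb, D, F); Eb4 is not a chord tone.
It is approached by step up from D4 and left by leap down to Bb3.
Step in, leap out — an escape tone.

Eb4 is an escape tone.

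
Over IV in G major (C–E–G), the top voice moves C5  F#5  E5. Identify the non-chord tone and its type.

The harmony at that moment is C major triad (C, E, G); F#5 is not a chord tone.
It is approached by leap up from C5 and left by step down to E5.
Leap in, step out — an appoggiatura.

F#5 is an appoggiatura.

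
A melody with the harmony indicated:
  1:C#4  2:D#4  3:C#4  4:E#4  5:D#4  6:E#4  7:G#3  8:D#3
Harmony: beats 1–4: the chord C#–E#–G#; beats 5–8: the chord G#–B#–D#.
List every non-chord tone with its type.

D#4 (beat 2) — neighbor tone; E#4 (beat 6) — escape tone.

The harmony at that moment is C# major triad (C#, E#, G#); D#4 is not a chord tone.
It is approached by step up from C#4 and left by step down to C#4.
Step away and step back to the same note — a neighbor tone (upper neighbor).
The harmony at that moment is G# major triad (G#, B#, D#); E#4 is not a chord tone.
It is approached by step up from D#4 and left by leap down to G#3.
Step in, leap out — an escape tone.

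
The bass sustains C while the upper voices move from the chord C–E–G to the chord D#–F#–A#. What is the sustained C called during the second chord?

The harmony at that moment is D# minor triad (D#, F#, A#); C is not a chord tone.
It is held over (the same pitch as the preceding C) and then sustained as the same pitch into the next harmony.
Sustained through a change of harmony — a pedal tone.

Pedal tone (pedal point).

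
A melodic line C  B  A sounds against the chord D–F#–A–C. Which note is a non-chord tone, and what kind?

The harmony at that moment is D dominant seventh chord (D, F#, A, C); B is not a chord tone.
It is approached by step down from C and left by step down to A.
Step in, step out in the same direction — a passing tone.

B is a passing tone.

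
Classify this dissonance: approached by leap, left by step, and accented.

Appoggiatura.

Approach: by leap. Departure: by step. Metric position: strong.
Leap in, step out, in a metrically strong position — an appoggiatura. (It is the mirror image of the escape tone, which steps in and leaps out from a weak position.)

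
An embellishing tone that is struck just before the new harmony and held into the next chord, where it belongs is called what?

Approach: ahead of the chord change (typically by step), so it is dissonant against the current harmony. Departure: none — the same pitch is restated or held and is a chord tone of the new harmony.
Dissonant first, consonant once the harmony catches up: the note simply arrives early — an anticipation. (The reverse timing, consonant first and dissonant after the change, would be a suspension or retardation.)

Anticipation.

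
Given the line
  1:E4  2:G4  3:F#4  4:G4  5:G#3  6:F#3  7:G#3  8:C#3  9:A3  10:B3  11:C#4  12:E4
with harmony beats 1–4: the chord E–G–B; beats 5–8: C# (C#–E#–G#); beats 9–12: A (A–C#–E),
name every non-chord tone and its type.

The harmony at that moment is E minor triad (E, G, B); F#4 is not a chord tone.
It is approached by step down from G4 and left by step up to G4.
Step away and step back to the same note — a neighbor tone (lower neighbor).
The harmony at that moment is C# major triad (C#, E#, G#); F#3 is not a chord tone.
It is approached by step down from G#3 and left by step up to G#3.
Step away and step back to the same note — a neighbor tone (lower neighbor).
The harmony at that moment is A major triad (A, C#, E); B3 is not a chord tone.
It is approached by step up from A3 and left by step up to C#4.
Step in, step out in the same direction — a passing tone.

F#4 (beat 3) — neighbor tone; F#3 (beat 6) — neighbor tone; B3 (beat 10) — passing tone.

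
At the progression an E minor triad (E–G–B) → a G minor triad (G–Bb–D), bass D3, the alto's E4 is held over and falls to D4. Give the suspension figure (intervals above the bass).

9–8 suspension.

At the second chord the bass is D3. The suspended E4 lies a ninth above the bass; after resolving down by step to D4, the interval above the bass becomes an octave.
Suspension figures are named by those two intervals: 9–8.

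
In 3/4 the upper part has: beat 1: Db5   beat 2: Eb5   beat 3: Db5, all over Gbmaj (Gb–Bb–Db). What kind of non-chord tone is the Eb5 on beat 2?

The harmony at that moment is Gb major triad (Gb, Bb, Db); Eb5 is not a chord tone.
It is approached by step up from Db5 and left by step down to Db5.
Step away and step back to the same note — a neighbor tone (upper neighbor).

Upper neighbor tone.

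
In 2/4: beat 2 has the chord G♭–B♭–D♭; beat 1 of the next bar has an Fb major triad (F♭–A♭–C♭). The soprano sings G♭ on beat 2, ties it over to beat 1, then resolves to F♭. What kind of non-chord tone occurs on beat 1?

Suspension.

The harmony at that moment is F♭ major triad (F♭, A♭, C♭); G♭ is not a chord tone.
It is held over (the same pitch as the preceding G♭) and left by step down to F♭.
Held over from the previous chord and resolving down by step — a suspension.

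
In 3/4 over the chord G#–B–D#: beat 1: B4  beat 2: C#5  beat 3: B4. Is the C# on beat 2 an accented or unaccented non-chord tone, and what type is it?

The harmony at that moment is G# minor triad (G#, B, D#); C#5 is not a chord tone.
It is approached by step up from B4 and left by step down to B4.
Step away and step back to the same note — a neighbor tone (upper neighbor).
It falls on a weak beat, so it is unaccented.

Unaccented neighbor tone.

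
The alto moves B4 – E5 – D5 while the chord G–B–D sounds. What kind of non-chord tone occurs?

E5 is an appoggiatura.

The harmony at that moment is G major triad (G, B, D); E5 is not a chord tone.
It is approached by leap up from B4 and left by step down to D5.
Leap in, step out — an appoggiatura.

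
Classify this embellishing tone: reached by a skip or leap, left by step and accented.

Appoggiatura.

Approach: by leap. Departure: by step. Metric position: strong.
Leap in, step out, in a metrically strong position — an appoggiatura. (It is the mirror image of the escape tone, which steps in and leaps out from a weak position.)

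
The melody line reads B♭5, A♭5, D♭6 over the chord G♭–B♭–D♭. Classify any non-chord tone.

A♭5 is an escape tone.

The harmony at that moment is G♭ major triad (G♭, B♭, D♭); A♭5 is not a chord tone.
It is approached by step down from B♭5 and left by leap up to D♭6.
Step in, leap out — an escape tone.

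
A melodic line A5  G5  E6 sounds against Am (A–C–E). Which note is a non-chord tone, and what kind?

The harmony at that moment is A minor triad (A, C, E); G5 is not a chord tone.
It is approached by step down from A5 and left by leap up to E6.
Step in, leap out — an escape tone.

G5 is an escape tone.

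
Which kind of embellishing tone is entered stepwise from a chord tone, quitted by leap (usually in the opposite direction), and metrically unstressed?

Approach: by step. Departure: by leap. Metric position: weak.
Step in, leap out, from a weak position — an escape tone (échappée). (It is the mirror image of the appoggiatura, which leaps in and steps out on a strong beat.)

Escape tone.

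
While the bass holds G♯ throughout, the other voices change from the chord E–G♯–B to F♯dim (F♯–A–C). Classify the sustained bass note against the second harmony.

The harmony at that moment is F♯ diminished triad (F♯, A, C); G♯ is not a chord tone.
It is held over (the same pitch as the preceding G♯) and then sustained as the same pitch into the next harmony.
Sustained through a change of harmony — a pedal tone.

Pedal tone (pedal point).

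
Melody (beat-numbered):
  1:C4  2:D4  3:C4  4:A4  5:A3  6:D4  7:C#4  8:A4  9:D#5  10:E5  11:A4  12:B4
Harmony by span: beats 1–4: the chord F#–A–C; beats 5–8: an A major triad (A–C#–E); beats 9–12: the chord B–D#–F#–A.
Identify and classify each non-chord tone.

D4 (beat 2) — neighbor tone; D4 (beat 6) — appoggiatura; E5 (beat 10) — escape tone.

The harmony at that moment is F# diminished triad (F#, A, C); D4 is not a chord tone.
It is approached by step up from C4 and left by step down to C4.
Step away and step back to the same note — a neighbor tone (upper neighbor).
The harmony at that moment is A major triad (A, C#, E); D4 is not a chord tone.
It is approached by leap up from A3 and left by step down to C#4.
Leap in, step out — an appoggiatura.
The harmony at that moment is B dominant seventh chord (B, D#, F#, A); E5 is not a chord tone.
It is approached by step up from D#5 and left by leap down to A4.
Step in, leap out — an escape tone.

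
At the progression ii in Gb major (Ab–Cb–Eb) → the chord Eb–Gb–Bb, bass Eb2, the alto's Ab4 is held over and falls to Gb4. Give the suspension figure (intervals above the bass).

At the second chord the bass is Eb2. The suspended Ab4 lies a fourth above the bass; after resolving down by step to Gb4, the interval above the bass becomes a third.
Suspension figures are named by those two intervals: 4–3.

4–3 suspension.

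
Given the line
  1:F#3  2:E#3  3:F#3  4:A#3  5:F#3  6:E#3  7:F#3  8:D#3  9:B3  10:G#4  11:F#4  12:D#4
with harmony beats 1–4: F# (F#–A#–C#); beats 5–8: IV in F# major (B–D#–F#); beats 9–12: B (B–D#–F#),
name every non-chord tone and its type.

The harmony at that moment is F# major triad (F#, A#, C#); E#3 is not a chord tone.
It is approached by step down from F#3 and left by step up to F#3.
Step away and step back to the same note — a neighbor tone (lower neighbor).
The harmony at that moment is B major triad (B, D#, F#); E#3 is not a chord tone.
It is approached by step down from F#3 and left by step up to F#3.
Step away and step back to the same note — a neighbor tone (lower neighbor).
The harmony at that moment is B major triad (B, D#, F#); G#4 is not a chord tone.
It is approached by leap up from B3 and left by step down to F#4.
Leap in, step out — an appoggiatura.

E#3 (beat 2) — neighbor tone; E#3 (beat 6) — neighbor tone; G#4 (beat 10) — appoggiatura.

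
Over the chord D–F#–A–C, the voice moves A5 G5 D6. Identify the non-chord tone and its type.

G5 is an escape tone.

The harmony at that moment is D dominant seventh chord (D, F#, A, C); G5 is not a chord tone.
It is approached by step down from A5 and left by leap up to D6.
Step in, leap out — an escape tone.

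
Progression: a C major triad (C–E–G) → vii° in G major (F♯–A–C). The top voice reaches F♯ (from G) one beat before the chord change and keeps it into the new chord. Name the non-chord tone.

The harmony at that moment is C major triad (C, E, G); F♯ is not a chord tone.
It is approached by step down from G and then sustained as the same pitch into the next harmony.
Arriving early and becoming a chord tone when the harmony changes — an anticipation.

F♯ is an anticipation.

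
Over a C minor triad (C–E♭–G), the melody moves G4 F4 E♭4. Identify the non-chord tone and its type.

The harmony at that moment is C minor triad (C, E♭, G); F4 is not a chord tone.
It is approached by step down from G4 and left by step down to E♭4.
Step in, step out in the same direction — a passing tone.

F4 is a passing tone.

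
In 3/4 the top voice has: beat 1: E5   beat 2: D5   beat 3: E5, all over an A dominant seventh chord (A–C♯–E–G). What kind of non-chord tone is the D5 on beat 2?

The harmony at that moment is A dominant seventh chord (A, C♯, E, G); D5 is not a chord tone.
It is approached by step down from E5 and left by step up to E5.
Step away and step back to the same note — a neighbor tone (lower neighbor).

Lower neighbor tone.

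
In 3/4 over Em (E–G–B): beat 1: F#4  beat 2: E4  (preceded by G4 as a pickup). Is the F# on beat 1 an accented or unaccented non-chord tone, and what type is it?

The harmony at that moment is E minor triad (E, G, B); F#4 is not a chord tone.
It is approached by step down from G4 and left by step down to E4.
Step in, step out in the same direction — a passing tone.
It falls on the downbeat, so it is accented.

Accented passing tone.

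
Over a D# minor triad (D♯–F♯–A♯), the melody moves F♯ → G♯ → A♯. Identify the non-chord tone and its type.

The harmony at that moment is D♯ minor triad (D♯, F♯, A♯); G♯ is not a chord tone.
It is approached by step up from F♯ and left by step up to A♯.
Step in, step out in the same direction — a passing tone.

G♯ is a passing tone.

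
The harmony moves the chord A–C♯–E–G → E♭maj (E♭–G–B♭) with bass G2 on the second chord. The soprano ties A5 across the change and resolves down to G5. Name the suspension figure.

9–8 suspension.

At the second chord the bass is G2. The suspended A5 lies a ninth above the bass; after resolving down by step to G5, the interval above the bass becomes an octave.
Suspension figures are named by those two intervals: 9–8.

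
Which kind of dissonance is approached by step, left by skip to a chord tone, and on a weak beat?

Approach: by step. Departure: by leap. Metric position: weak.
Step in, leap out, from a weak position — an escape tone (échappée). (It is the mirror image of the appoggiatura, which leaps in and steps out on a strong beat.)

Escape tone.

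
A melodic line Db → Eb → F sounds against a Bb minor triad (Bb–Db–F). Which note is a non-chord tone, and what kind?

Eb is a passing tone.

The harmony at that moment is Bb minor triad (Bb, Db, F); Eb is not a chord tone.
It is approached by step up from Db and left by step up to F.
Step in, step out in the same direction — a passing tone.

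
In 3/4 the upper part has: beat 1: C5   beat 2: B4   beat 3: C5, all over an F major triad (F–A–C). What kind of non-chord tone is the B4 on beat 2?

Lower neighbor tone.

The harmony at that moment is F major triad (F, A, C); B4 is not a chord tone.
It is approached by step down from C5 and left by step up to C5.
Step away and step back to the same note — a neighbor tone (lower neighbor).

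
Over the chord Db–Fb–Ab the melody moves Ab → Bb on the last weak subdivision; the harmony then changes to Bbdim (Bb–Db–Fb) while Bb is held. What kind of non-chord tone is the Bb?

Bb is an anticipation.

The harmony at that moment is Db minor triad (Db, Fb, Ab); Bb is not a chord tone.
It is approached by step up from Ab and then sustained as the same pitch into the next harmony.
Arriving early and becoming a chord tone when the harmony changes — an anticipation.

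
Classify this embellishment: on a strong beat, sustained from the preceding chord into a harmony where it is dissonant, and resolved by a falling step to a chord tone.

Suspension.

Approach: by preparation — the pitch is first a chord tone, then held (tied or repeated) while the harmony changes under it. Departure: down by step. Metric position: strong.
A prepared dissonance that resolves downward by step — a suspension. (The same figure resolving upward would be a retardation.)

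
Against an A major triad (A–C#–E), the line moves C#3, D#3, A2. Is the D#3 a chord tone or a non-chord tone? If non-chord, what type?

Non-chord tone — an escape tone.

The harmony at that moment is A major triad (A, C#, E); D#3 is not a chord tone.
It is approached by step up from C#3 and left by leap down to A2.
Step in, leap out — an escape tone.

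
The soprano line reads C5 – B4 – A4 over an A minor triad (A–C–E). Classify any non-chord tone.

The harmony at that moment is A minor triad (A, C, E); B4 is not a chord tone.
It is approached by step down from C5 and left by step down to A4.
Step in, step out in the same direction — a passing tone.

B4 is a passing tone.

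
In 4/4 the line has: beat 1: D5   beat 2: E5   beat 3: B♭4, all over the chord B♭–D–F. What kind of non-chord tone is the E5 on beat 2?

The harmony at that moment is B♭ major triad (B♭, D, F); E5 is not a chord tone.
It is approached by step up from D5 and left by leap down to B♭4.
Step in, leap out, on a weak beat — an escape tone.

Escape tone.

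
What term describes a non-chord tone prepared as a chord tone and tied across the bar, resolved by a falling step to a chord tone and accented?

Suspension.

Approach: by preparation — the pitch is first a chord tone, then held (tied or repeated) while the harmony changes under it. Departure: down by step. Metric position: strong.
A prepared dissonance that resolves downward by step — a suspension. (The same figure resolving upward would be a retardation.)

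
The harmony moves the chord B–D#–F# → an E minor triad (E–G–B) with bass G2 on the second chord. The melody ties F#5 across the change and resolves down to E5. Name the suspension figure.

7–6 suspension.

At the second chord the bass is G2. The suspended F#5 lies a seventh above the bass; after resolving down by step to E5, the interval above the bass becomes a sixth.
Suspension figures are named by those two intervals: 7–6.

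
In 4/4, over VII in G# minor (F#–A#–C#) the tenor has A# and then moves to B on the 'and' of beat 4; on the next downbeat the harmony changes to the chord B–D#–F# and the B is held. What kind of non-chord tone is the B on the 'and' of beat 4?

The harmony at that moment is F# major triad (F#, A#, C#); B is not a chord tone.
It is approached by step up from A# and then sustained as the same pitch into the next harmony.
Arriving early and becoming a chord tone when the harmony changes — an anticipation.

Anticipation.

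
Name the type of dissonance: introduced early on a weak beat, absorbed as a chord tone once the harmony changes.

Approach: ahead of the chord change (typically by step), so it is dissonant against the current harmony. Departure: none — the same pitch is restated or held and is a chord tone of the new harmony.
Dissonant first, consonant once the harmony catches up: the note simply arrives early — an anticipation. (The reverse timing, consonant first and dissonant after the change, would be a suspension or retardation.)

Anticipation.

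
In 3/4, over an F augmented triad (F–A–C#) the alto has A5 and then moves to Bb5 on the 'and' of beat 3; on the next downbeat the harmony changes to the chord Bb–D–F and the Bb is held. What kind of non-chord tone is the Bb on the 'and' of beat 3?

Anticipation.

The harmony at that moment is F augmented triad (F, A, C#); Bb5 is not a chord tone.
It is approached by step up from A5 and then sustained as the same pitch into the next harmony.
Arriving early and becoming a chord tone when the harmony changes — an anticipation.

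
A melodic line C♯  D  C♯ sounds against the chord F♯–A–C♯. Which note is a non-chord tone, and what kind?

D is a neighbor tone.

The harmony at that moment is F♯ minor triad (F♯, A, C♯); D is not a chord tone.
It is approached by step up from C♯ and left by step down to C♯.
Step away and step back to the same note — a neighbor tone (upper neighbor).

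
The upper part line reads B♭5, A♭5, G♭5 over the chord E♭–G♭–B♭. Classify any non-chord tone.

The harmony at that moment is E♭ minor triad (E♭, G♭, B♭); A♭5 is not a chord tone.
It is approached by step down from B♭5 and left by step down to G♭5.
Step in, step out in the same direction — a passing tone.

A♭5 is a passing tone.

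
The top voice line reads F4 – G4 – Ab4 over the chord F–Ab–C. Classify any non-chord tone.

G4 is a passing tone.

The harmony at that moment is F minor triad (F, Ab, C); G4 is not a chord tone.
It is approached by step up from F4 and left by step up to Ab4.
Step in, step out in the same direction — a passing tone.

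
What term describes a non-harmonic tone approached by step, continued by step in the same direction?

Approach: by step. Departure: by step, continuing in the same direction.
Stepwise on both sides with no change of direction means the note fills in the space between two different chord tones — a passing tone. (Had it turned back to its starting note it would be a neighbor tone instead.)

Passing tone.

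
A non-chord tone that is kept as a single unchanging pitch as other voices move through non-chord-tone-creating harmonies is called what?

Approach: none. Departure: none — a single pitch is sustained while the chords change around it, passing through harmonies that do not contain it.
No melodic motion at all; the dissonance is created entirely by the moving harmonies against the stationary note — a pedal tone (pedal point).

Pedal tone.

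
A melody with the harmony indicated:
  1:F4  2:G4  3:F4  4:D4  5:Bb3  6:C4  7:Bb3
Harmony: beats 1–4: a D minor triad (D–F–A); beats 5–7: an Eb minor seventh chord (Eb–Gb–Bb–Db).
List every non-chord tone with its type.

G4 (beat 2) — neighbor tone; C4 (beat 6) — neighbor tone.

The harmony at that moment is D minor triad (D, F, A); G4 is not a chord tone.
It is approached by step up from F4 and left by step down to F4.
Step away and step back to the same note — a neighbor tone (upper neighbor).
The harmony at that moment is Eb minor seventh chord (Eb, Gb, Bb, Db); C4 is not a chord tone.
It is approached by step up from Bb3 and left by step down to Bb3.
Step away and step back to the same note — a neighbor tone (upper neighbor).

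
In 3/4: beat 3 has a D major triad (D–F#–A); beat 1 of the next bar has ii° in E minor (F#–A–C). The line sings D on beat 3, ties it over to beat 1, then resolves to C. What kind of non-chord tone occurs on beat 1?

The harmony at that moment is F# diminished triad (F#, A, C); D is not a chord tone.
It is held over (the same pitch as the preceding D) and left by step down to C.
Held over from the previous chord and resolving down by step — a suspension.

Suspension.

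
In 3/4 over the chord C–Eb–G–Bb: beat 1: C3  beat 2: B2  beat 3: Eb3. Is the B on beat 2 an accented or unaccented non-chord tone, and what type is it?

The harmony at that moment is C minor seventh chord (C, Eb, G, Bb); B2 is not a chord tone.
It is approached by step down from C3 and left by leap up to Eb3.
Step in, leap out — an escape tone.
It falls on a weak beat, so it is unaccented.

Unaccented escape tone.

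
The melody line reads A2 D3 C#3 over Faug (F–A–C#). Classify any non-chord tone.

D3 is an appoggiatura.

The harmony at that moment is F augmented triad (F, A, C#); D3 is not a chord tone.
It is approached by leap up from A2 and left by step down to C#3.
Leap in, step out — an appoggiatura.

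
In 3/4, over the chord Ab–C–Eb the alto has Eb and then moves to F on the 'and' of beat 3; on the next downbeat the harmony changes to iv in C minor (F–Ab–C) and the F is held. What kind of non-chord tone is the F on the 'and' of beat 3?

Anticipation.

The harmony at that moment is Ab major triad (Ab, C, Eb); F is not a chord tone.
It is approached by step up from Eb and then sustained as the same pitch into the next harmony.
Arriving early and becoming a chord tone when the harmony changes — an anticipation.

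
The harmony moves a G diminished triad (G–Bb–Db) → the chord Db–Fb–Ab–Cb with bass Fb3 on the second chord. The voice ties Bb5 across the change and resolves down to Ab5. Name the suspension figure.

At the second chord the bass is Fb3. The suspended Bb5 lies a fourth above the bass; after resolving down by step to Ab5, the interval above the bass becomes a third.
Suspension figures are named by those two intervals: 4–3.

4–3 suspension.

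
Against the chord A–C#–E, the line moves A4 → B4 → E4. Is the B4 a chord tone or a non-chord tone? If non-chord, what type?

Non-chord tone — an escape tone.

The harmony at that moment is A major triad (A, C#, E); B4 is not a chord tone.
It is approached by step up from A4 and left by leap down to E4.
Step in, leap out — an escape tone.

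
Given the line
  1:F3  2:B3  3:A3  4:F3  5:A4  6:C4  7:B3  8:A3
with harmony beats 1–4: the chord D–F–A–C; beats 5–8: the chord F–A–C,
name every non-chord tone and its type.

B3 (beat 2) — appoggiatura; B3 (beat 7) — passing tone.

The harmony at that moment is D minor seventh chord (D, F, A, C); B3 is not a chord tone.
It is approached by leap up from F3 and left by step down to A3.
Leap in, step out — an appoggiatura.
The harmony at that moment is F major triad (F, A, C); B3 is not a chord tone.
It is approached by step down from C4 and left by step down to A3.
Step in, step out in the same direction — a passing tone.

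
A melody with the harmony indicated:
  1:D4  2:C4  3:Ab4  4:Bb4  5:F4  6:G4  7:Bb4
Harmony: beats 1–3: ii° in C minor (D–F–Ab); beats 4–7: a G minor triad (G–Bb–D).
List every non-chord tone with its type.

C4 (beat 2) — escape tone; F4 (beat 5) — appoggiatura.

The harmony at that moment is D diminished triad (D, F, Ab); C4 is not a chord tone.
It is approached by step down from D4 and left by leap up to Ab4.
Step in, leap out — an escape tone.
The harmony at that moment is G minor triad (G, Bb, D); F4 is not a chord tone.
It is approached by leap down from Bb4 and left by step up to G4.
Leap in, step out — an appoggiatura.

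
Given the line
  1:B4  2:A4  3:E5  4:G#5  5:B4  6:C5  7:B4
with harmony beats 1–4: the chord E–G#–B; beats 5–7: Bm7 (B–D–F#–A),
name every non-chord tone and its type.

The harmony at that moment is E major triad (E, G#, B); A4 is not a chord tone.
It is approached by step down from B4 and left by leap up to E5.
Step in, leap out — an escape tone.
The harmony at that moment is B minor seventh chord (B, D, F#, A); C5 is not a chord tone.
It is approached by step up from B4 and left by step down to B4.
Step away and step back to the same note — a neighbor tone (upper neighbor).

A4 (beat 2) — escape tone; C5 (beat 6) — neighbor tone.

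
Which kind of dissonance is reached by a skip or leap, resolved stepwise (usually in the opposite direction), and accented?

Approach: by leap. Departure: by step. Metric position: strong.
Leap in, step out, in a metrically strong position — an appoggiatura. (It is the mirror image of the escape tone, which steps in and leaps out from a weak position.)

Appoggiatura.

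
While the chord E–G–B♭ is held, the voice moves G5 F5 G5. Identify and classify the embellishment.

The harmony at that moment is E diminished triad (E, G, B♭); F5 is not a chord tone.
It is approached by step down from G5 and left by step up to G5.
Step away and step back to the same note — a neighbor tone (lower neighbor).

F5 is a neighbor tone.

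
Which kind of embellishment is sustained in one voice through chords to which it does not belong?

Pedal tone.

Approach: none. Departure: none — a single pitch is sustained while the chords change around it, passing through harmonies that do not contain it.
No melodic motion at all; the dissonance is created entirely by the moving harmonies against the stationary note — a pedal tone (pedal point).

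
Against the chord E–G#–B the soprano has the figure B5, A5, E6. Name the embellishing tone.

A5 is an escape tone.

The harmony at that moment is E major triad (E, G#, B); A5 is not a chord tone.
It is approached by step down from B5 and left by leap up to E6.
Step in, leap out — an escape tone.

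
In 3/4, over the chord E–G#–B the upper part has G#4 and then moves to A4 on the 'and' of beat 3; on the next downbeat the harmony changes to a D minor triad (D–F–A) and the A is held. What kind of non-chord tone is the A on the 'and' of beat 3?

Anticipation.

The harmony at that moment is E major triad (E, G#, B); A4 is not a chord tone.
It is approached by step up from G#4 and then sustained as the same pitch into the next harmony.
Arriving early and becoming a chord tone when the harmony changes — an anticipation.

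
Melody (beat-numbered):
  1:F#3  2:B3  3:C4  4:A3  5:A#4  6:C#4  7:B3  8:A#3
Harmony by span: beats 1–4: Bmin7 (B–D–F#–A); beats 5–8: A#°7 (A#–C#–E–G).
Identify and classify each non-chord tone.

C4 (beat 3) — escape tone; B3 (beat 7) — passing tone.

The harmony at that moment is B minor seventh chord (B, D, F#, A); C4 is not a chord tone.
It is approached by step up from B3 and left by leap down to A3.
Step in, leap out — an escape tone.
The harmony at that moment is A# diminished seventh chord (A#, C#, E, G); B3 is not a chord tone.
It is approached by step down from C#4 and left by step down to A#3.
Step in, step out in the same direction — a passing tone.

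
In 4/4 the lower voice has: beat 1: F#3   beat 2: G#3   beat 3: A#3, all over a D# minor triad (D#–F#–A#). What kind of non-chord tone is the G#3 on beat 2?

The harmony at that moment is D# minor triad (D#, F#, A#); G#3 is not a chord tone.
It is approached by step up from F#3 and left by step up to A#3.
Step in, step out in the same direction — a passing tone.

Passing tone.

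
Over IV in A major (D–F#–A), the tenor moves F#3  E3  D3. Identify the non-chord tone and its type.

The harmony at that moment is D major triad (D, F#, A); E3 is not a chord tone.
It is approached by step down from F#3 and left by step down to D3.
Step in, step out in the same direction — a passing tone.

E3 is a passing tone.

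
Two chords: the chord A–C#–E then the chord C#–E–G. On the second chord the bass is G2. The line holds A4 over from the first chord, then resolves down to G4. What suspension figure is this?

At the second chord the bass is G2. The suspended A4 lies a ninth above the bass; after resolving down by step to G4, the interval above the bass becomes an octave.
Suspension figures are named by those two intervals: 9–8.

9–8 suspension.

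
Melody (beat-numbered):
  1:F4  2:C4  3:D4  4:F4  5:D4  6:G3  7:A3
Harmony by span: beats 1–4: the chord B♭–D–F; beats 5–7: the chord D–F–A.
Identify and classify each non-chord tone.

The harmony at that moment is B♭ major triad (B♭, D, F); C4 is not a chord tone.
It is approached by leap down from F4 and left by step up to D4.
Leap in, step out — an appoggiatura.
The harmony at that moment is D minor triad (D, F, A); G3 is not a chord tone.
It is approached by leap down from D4 and left by step up to A3.
Leap in, step out — an appoggiatura.

C4 (beat 2) — appoggiatura; G3 (beat 6) — appoggiatura.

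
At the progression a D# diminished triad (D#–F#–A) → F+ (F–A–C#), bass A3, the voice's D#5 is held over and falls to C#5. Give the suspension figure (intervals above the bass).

At the second chord the bass is A3. The suspended D#5 lies a fourth above the bass; after resolving down by step to C#5, the interval above the bass becomes a third.
Suspension figures are named by those two intervals: 4–3.

4–3 suspension.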